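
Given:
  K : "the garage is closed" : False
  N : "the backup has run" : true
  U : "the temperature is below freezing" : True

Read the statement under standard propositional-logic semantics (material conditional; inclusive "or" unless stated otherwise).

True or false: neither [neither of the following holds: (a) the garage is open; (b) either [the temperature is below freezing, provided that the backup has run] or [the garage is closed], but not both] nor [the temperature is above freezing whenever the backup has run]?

In symbols: (~K nor ((N -> U) xor K)) nor (N -> ~U)

~K = ~F = T
N -> U = T -> T = T
(N -> U) xor K = T xor F = T
~K nor ((N -> U) xor K) = T nor T = F
~U = ~T = F
N -> ~U = T -> F = F
(~K nor ((N -> U) xor K)) nor (N -> ~U) = F nor F = T

true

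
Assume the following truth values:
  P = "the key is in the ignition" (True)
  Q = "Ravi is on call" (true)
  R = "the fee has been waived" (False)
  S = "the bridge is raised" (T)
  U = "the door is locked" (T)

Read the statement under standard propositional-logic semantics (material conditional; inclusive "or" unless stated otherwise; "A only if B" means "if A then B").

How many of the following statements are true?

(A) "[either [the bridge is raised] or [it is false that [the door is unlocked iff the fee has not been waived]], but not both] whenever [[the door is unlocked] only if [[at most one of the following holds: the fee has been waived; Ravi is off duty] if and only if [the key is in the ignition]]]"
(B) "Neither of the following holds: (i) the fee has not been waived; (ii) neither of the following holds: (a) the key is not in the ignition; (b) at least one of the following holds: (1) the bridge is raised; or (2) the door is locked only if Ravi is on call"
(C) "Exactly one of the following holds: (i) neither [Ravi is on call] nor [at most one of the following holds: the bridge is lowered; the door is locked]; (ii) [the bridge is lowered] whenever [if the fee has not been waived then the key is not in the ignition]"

(A): Parsed as (~U -> ((R nand ~Q) <-> P)) -> (S xor ~(~U <-> ~R))

~U = ~T = F
~Q = ~T = F
R nand ~Q = F nand F = T
(R nand ~Q) <-> P = T <-> T = T
~U -> ((R nand ~Q) <-> P) = F -> T = T
~U = ~T = F
~R = ~F = T
~U <-> ~R = F <-> T = F
~(~U <-> ~R) = ~F = T
S xor ~(~U <-> ~R) = T xor T = F
(~U -> ((R nand ~Q) <-> P)) -> (S xor ~(~U <-> ~R)) = T -> F = F
So (A) is false.

(B): In symbols: ~R nor (~P nor (S | (U -> Q)))

~R = ~F = T
~P = ~T = F
U -> Q = T -> T = T
S | (U -> Q) = T | T = T
~P nor (S | (U -> Q)) = F nor T = F
~R nor (~P nor (S | (U -> Q))) = T nor F = F
Hence (B) is false.

(C): Parsed as (Q nor (~S nand U)) xor ((~R -> ~P) -> ~S)

~S = ~T = F
~S nand U = F nand T = T
Q nor (~S nand U) = T nor T = F
~R = ~F = T
~P = ~T = F
~R -> ~P = T -> F = F
~S = ~T = F
(~R -> ~P) -> ~S = F -> F = T
(Q nor (~S nand U)) xor ((~R -> ~P) -> ~S) = F xor T = T
Hence (C) is true.

True statements: 1 ((C)).

1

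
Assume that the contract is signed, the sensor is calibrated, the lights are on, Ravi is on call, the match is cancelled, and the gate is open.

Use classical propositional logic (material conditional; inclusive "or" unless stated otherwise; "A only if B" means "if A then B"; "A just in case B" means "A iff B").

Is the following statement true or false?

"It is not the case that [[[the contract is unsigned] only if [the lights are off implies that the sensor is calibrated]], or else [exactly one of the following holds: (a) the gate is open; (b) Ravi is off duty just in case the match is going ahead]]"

False

Let P = "the contract is signed" (T), R = "the lights are on" (T), Q = "the sensor is calibrated" (T), V = "the gate is open" (T), S = "Ravi is on call" (T), U = "the match is cancelled" (T).
Parsed as ~((~P -> (~R -> Q)) | (V xor (~S <-> ~U)))

~P = ~T = F
~R = ~T = F
~R -> Q = F -> T = T
~P -> (~R -> Q) = F -> T = T
~S = ~T = F
~U = ~T = F
~S <-> ~U = F <-> F = T
V xor (~S <-> ~U) = T xor T = F
(~P -> (~R -> Q)) | (V xor (~S <-> ~U)) = T | F = T
~((~P -> (~R -> Q)) | (V xor (~S <-> ~U))) = ~T = F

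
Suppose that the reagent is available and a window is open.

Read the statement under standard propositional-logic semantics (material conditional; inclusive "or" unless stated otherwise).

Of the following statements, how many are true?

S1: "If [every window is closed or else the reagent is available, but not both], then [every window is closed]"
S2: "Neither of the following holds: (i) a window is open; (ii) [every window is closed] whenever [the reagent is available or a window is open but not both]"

0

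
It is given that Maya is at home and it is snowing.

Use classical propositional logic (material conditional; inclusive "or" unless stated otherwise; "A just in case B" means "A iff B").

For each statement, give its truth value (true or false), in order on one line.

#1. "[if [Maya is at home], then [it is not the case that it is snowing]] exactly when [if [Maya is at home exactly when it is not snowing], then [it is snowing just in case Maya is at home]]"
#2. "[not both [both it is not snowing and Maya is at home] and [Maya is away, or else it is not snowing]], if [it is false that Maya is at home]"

#1 False, #2 True

Let G = "Maya is at home" (T), P = "it is snowing" (T).

#1: In symbols: (G -> ~P) <-> ((G <-> ~P) -> (P <-> G))

~P = ~T = F
G -> ~P = T -> F = F
~P = ~T = F
G <-> ~P = T <-> F = F
P <-> G = T <-> T = T
(G <-> ~P) -> (P <-> G) = F -> T = T
(G -> ~P) <-> ((G <-> ~P) -> (P <-> G)) = F <-> T = F
Thus #1 is false.

#2: Formalization: ~G -> ((~P & G) nand (~G | ~P))

~G = ~T = F
~P = ~T = F
~P & G = F & T = F
~G = ~T = F
~P = ~T = F
~G | ~P = F | F = F
(~P & G) nand (~G | ~P) = F nand F = T
~G -> ((~P & G) nand (~G | ~P)) = F -> T = T
So #2 is true.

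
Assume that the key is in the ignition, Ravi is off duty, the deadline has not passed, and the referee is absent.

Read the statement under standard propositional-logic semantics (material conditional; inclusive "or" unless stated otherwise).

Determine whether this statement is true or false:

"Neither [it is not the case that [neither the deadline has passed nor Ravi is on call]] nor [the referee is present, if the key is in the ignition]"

true

Let P = "the deadline has passed" (False), S = "Ravi is on call" (False), W = "the key is in the ignition" (True), Q = "the referee is present" (False).
Parsed as not (P nor S) nor (W -> Q)

P nor S = False nor False = True
not (P nor S) = not True = False
W -> Q = True -> False = False
not (P nor S) nor (W -> Q) = False nor False = True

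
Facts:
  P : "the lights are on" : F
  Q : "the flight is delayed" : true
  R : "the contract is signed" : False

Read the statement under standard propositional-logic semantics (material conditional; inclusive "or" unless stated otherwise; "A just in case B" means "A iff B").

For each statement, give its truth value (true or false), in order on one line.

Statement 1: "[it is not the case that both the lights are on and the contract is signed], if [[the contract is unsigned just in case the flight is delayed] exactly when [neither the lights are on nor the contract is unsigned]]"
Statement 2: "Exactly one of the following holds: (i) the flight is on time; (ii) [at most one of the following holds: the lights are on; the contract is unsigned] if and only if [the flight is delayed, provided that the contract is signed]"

Statement 1 True, Statement 2 True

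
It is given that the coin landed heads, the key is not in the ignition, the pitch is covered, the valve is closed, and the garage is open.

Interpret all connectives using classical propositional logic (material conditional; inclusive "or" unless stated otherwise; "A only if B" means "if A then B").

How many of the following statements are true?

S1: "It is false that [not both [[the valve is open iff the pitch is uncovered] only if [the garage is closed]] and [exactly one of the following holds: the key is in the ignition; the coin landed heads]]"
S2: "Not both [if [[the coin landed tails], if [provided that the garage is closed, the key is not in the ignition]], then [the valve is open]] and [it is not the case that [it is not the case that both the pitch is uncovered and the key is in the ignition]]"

1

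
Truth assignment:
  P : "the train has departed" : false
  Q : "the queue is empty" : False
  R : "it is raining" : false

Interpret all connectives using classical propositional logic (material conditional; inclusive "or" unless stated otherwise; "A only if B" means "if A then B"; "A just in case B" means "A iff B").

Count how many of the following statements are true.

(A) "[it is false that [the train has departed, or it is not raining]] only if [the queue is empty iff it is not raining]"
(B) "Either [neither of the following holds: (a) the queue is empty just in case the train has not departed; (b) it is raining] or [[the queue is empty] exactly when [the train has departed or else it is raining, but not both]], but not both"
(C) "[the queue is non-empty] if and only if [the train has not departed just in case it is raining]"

1

(A): In symbols: ¬(P ∨ ¬R) → (Q ↔ ¬R)

¬R = ¬F = T
P ∨ ¬R = F ∨ T = T
¬(P ∨ ¬R) = ¬T = F
¬R = ¬F = T
Q ↔ ¬R = F ↔ T = F
¬(P ∨ ¬R) → (Q ↔ ¬R) = F → F = T
Thus (A) is true.

(B): This is ((Q ↔ ¬P) ↓ R) ⊕ (Q ↔ (P ⊕ R)).

¬P = ¬F = T
Q ↔ ¬P = F ↔ T = F
(Q ↔ ¬P) ↓ R = F ↓ F = T
P ⊕ R = F ⊕ F = F
Q ↔ (P ⊕ R) = F ↔ F = T
((Q ↔ ¬P) ↓ R) ⊕ (Q ↔ (P ⊕ R)) = T ⊕ T = F
Hence (B) is false.

(C): In symbols: ¬Q ↔ (¬P ↔ R)

¬Q = ¬F = T
¬P = ¬F = T
¬P ↔ R = T ↔ F = F
¬Q ↔ (¬P ↔ R) = T ↔ F = F
So (C) is false.

Count: 1.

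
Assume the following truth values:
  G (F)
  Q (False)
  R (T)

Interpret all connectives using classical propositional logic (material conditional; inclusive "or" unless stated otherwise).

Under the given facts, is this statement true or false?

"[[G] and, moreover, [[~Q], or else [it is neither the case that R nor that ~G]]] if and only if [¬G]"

The statement is false.

Values: G=F, Q=F, R=T.
In symbols: (G & (~Q | (R nor ~G))) <-> ~G

~Q = ~F = T
~G = ~F = T
R nor ~G = T nor T = F
~Q | (R nor ~G) = T | F = T
G & (~Q | (R nor ~G)) = F & T = F
~G = ~F = T
(G & (~Q | (R nor ~G))) <-> ~G = F <-> T = F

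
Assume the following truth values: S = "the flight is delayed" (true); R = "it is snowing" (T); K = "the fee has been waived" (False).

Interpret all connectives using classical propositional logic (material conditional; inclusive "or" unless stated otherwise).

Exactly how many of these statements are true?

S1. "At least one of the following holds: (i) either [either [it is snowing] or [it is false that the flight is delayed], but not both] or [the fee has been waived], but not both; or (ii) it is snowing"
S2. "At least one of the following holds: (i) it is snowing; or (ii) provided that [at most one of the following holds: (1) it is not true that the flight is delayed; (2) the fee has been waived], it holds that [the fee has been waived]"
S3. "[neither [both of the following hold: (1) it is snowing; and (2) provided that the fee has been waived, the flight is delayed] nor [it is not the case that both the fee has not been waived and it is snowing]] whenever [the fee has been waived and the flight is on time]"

3

S1: Formalization: ((R xor ~S) xor K) | R

~S = ~T = F
R xor ~S = T xor F = T
(R xor ~S) xor K = T xor F = T
((R xor ~S) xor K) | R = T | T = T
So S1 is true.

S2: This is R | ((~S nand K) -> K).

~S = ~T = F
~S nand K = F nand F = T
(~S nand K) -> K = T -> F = F
R | ((~S nand K) -> K) = T | F = T
So S2 is true.

S3: Formalization: (K & ~S) -> ((R & (K -> S)) nor (~K nand R))

~S = ~T = F
K & ~S = F & F = F
K -> S = F -> T = T
R & (K -> S) = T & T = T
~K = ~F = T
~K nand R = T nand T = F
(R & (K -> S)) nor (~K nand R) = T nor F = F
(K & ~S) -> ((R & (K -> S)) nor (~K nand R)) = F -> F = T
Thus S3 is true.

3 of the 3 statements are true (S1, S2, S3).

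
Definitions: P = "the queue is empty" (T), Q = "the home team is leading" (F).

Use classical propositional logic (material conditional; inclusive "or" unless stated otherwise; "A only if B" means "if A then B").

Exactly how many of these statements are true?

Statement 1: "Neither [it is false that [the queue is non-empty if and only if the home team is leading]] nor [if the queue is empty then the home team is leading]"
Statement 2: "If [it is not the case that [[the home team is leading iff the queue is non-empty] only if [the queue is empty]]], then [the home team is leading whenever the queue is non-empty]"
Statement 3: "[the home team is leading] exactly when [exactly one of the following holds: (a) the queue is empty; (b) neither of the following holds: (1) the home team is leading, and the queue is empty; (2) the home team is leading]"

3

Statement 1: Formalization: ~(~P <-> Q) nor (P -> Q)

~P = ~T = F
~P <-> Q = F <-> F = T
~(~P <-> Q) = ~T = F
P -> Q = T -> F = F
~(~P <-> Q) nor (P -> Q) = F nor F = T
Thus Statement 1 is true.

Statement 2: This is ~((Q <-> ~P) -> P) -> (~P -> Q).

~P = ~T = F
Q <-> ~P = F <-> F = T
(Q <-> ~P) -> P = T -> T = T
~((Q <-> ~P) -> P) = ~T = F
~P = ~T = F
~P -> Q = F -> F = T
~((Q <-> ~P) -> P) -> (~P -> Q) = F -> T = T
So Statement 2 is true.

Statement 3: In symbols: Q <-> (P xor ((Q & P) nor Q))

Q & P = F & T = F
(Q & P) nor Q = F nor F = T
P xor ((Q & P) nor Q) = T xor T = F
Q <-> (P xor ((Q & P) nor Q)) = F <-> F = T
Thus Statement 3 is true.

3 of the 3 statements are true.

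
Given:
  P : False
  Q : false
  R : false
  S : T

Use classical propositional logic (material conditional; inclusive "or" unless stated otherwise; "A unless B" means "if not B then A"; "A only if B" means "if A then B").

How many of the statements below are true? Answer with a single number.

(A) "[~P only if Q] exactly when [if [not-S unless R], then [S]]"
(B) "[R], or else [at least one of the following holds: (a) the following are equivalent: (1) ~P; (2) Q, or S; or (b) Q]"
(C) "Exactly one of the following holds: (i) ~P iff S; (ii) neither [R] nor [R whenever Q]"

(A): This is (~P -> Q) <-> ((~S | R) -> S).

~P = ~F = T
~P -> Q = T -> F = F
~S = ~T = F
~S | R = F | F = F
(~S | R) -> S = F -> T = T
(~P -> Q) <-> ((~S | R) -> S) = F <-> T = F
So (A) is false.

(B): In symbols: R | ((~P <-> (Q | S)) | Q)

~P = ~F = T
Q | S = F | T = T
~P <-> (Q | S) = T <-> T = T
(~P <-> (Q | S)) | Q = T | F = T
R | ((~P <-> (Q | S)) | Q) = F | T = T
So (B) is true.

(C): Formalization: (~P <-> S) xor (R nor (Q -> R))

~P = ~F = T
~P <-> S = T <-> T = T
Q -> R = F -> F = T
R nor (Q -> R) = F nor T = F
(~P <-> S) xor (R nor (Q -> R)) = T xor F = T
Hence (C) is true.

2 of the 3 statements are true ((B), (C)).

2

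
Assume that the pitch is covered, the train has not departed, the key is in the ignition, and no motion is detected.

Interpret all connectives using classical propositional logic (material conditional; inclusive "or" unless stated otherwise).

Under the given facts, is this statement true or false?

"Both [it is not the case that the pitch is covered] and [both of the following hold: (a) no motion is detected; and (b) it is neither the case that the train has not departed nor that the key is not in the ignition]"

False

Let P = "the pitch is covered" (T), S = "motion is detected" (F), Q = "the train has departed" (F), R = "the key is in the ignition" (T).
This is ~P & (~S & (~Q nor ~R)).

~P = ~T = F
~S = ~F = T
~Q = ~F = T
~R = ~T = F
~Q nor ~R = T nor F = F
~S & (~Q nor ~R) = T & F = F
~P & (~S & (~Q nor ~R)) = F & F = F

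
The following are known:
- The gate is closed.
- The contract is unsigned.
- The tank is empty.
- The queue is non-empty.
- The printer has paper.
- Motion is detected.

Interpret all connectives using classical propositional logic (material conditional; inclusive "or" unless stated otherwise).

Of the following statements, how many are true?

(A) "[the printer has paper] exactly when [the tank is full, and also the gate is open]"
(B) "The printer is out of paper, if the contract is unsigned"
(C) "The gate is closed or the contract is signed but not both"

1

Let U = "the printer has paper" (True), R = "the tank is full" (False), P = "the gate is open" (False), Q = "the contract is signed" (False).

(A): This is U iff (R and P).

R and P = False and False = False
U iff (R and P) = True iff False = False
Hence (A) is false.

(B): Formalization: not Q -> not U

not Q = not False = True
not U = not True = False
not Q -> not U = True -> False = False
So (B) is false.

(C): Formalization: not P xor Q

not P = not False = True
not P xor Q = True xor False = True
Thus (C) is true.

1 of the 3 statements is true ((C)).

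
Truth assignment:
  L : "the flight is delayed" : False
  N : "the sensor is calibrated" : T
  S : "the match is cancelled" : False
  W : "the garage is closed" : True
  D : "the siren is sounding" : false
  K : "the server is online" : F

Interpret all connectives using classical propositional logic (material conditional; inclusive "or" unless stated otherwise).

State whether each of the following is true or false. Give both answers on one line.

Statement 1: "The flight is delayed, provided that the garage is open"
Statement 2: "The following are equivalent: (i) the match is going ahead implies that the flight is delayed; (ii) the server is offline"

Statement 1 true / Statement 2 false

Statement 1: This is ¬W → L.

¬W = ¬T = F
¬W → L = F → F = T
So Statement 1 is true.

Statement 2: This is (¬S → L) ↔ ¬K.

¬S = ¬F = T
¬S → L = T → F = F
¬K = ¬F = T
(¬S → L) ↔ ¬K = F ↔ T = F
Hence Statement 2 is false.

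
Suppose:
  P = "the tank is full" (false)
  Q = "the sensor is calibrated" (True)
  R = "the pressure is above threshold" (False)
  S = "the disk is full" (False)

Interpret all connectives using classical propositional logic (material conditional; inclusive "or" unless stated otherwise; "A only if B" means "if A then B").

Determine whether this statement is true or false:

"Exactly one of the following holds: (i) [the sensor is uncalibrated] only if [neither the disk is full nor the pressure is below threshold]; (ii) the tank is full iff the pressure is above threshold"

Values: Q=T, S=F, R=F, P=F.
In symbols: (~Q -> (S nor ~R)) xor (P <-> R)

~Q = ~T = F
~R = ~F = T
S nor ~R = F nor T = F
~Q -> (S nor ~R) = F -> F = T
P <-> R = F <-> F = T
(~Q -> (S nor ~R)) xor (P <-> R) = T xor T = F

The statement is false.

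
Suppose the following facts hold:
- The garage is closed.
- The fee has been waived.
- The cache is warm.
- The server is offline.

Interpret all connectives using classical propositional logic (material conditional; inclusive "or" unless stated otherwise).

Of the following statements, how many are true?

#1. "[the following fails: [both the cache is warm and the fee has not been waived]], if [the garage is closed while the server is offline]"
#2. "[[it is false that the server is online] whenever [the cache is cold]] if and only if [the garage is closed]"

2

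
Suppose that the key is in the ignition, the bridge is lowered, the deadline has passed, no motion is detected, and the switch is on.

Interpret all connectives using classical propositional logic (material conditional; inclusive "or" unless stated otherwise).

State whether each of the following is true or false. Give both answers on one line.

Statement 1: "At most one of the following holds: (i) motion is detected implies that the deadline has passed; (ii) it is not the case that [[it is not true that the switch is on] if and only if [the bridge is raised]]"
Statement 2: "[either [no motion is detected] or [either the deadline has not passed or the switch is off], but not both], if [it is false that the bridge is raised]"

Statement 1 true / Statement 2 true

Let N = "motion is detected" (F), P = "the deadline has passed" (T), M = "the switch is on" (T), V = "the bridge is raised" (F).

Statement 1: Formalization: (N -> P) nand ~(~M <-> V)

N -> P = F -> T = T
~M = ~T = F
~M <-> V = F <-> F = T
~(~M <-> V) = ~T = F
(N -> P) nand ~(~M <-> V) = T nand F = T
So Statement 1 is true.

Statement 2: Formalization: ~V -> (~N xor (~P | ~M))

~V = ~F = T
~N = ~F = T
~P = ~T = F
~M = ~T = F
~P | ~M = F | F = F
~N xor (~P | ~M) = T xor F = T
~V -> (~N xor (~P | ~M)) = T -> T = T
So Statement 2 is true.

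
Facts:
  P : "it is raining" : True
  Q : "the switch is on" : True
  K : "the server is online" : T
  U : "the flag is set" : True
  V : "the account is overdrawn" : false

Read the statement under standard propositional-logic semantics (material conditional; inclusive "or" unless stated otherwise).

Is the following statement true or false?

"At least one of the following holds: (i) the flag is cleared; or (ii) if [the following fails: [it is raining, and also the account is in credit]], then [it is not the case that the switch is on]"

The statement is true.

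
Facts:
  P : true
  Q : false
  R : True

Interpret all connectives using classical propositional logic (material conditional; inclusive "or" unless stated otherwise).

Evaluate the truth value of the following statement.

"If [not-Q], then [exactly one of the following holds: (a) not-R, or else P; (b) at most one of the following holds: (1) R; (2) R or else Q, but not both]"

true

In symbols: ¬Q → ((¬R ∨ P) ⊕ (R ↑ (R ⊕ Q)))

¬Q = ¬F = T
¬R = ¬T = F
¬R ∨ P = F ∨ T = T
R ⊕ Q = T ⊕ F = T
R ↑ (R ⊕ Q) = T ↑ T = F
(¬R ∨ P) ⊕ (R ↑ (R ⊕ Q)) = T ⊕ F = T
¬Q → ((¬R ∨ P) ⊕ (R ↑ (R ⊕ Q))) = T → T = T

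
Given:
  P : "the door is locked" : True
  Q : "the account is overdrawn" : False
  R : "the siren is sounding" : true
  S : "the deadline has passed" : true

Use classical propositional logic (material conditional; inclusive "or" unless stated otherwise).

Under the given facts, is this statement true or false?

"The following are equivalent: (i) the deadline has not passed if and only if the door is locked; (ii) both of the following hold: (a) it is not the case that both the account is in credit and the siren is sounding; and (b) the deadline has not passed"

true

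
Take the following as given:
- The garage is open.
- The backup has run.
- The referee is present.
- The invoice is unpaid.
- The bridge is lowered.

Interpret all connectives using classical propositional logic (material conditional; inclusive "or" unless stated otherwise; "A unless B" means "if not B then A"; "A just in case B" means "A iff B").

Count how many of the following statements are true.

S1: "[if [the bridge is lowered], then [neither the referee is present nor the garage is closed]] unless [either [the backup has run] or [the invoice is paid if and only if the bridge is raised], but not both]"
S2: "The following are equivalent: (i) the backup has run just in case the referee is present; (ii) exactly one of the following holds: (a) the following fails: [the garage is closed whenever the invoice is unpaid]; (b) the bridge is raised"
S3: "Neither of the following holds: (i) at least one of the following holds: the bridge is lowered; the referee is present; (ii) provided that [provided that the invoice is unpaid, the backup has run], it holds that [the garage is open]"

1

Let U = "the bridge is raised" (F), R = "the referee is present" (T), P = "the garage is closed" (F), Q = "the backup has run" (T), S = "the invoice is paid" (F).

S1: This is (¬U → (R ↓ P)) ∨ (Q ⊕ (S ↔ U)).

¬U = ¬F = T
R ↓ P = T ↓ F = F
¬U → (R ↓ P) = T → F = F
S ↔ U = F ↔ F = T
Q ⊕ (S ↔ U) = T ⊕ T = F
(¬U → (R ↓ P)) ∨ (Q ⊕ (S ↔ U)) = F ∨ F = F
So S1 is false.

S2: This is (Q ↔ R) ↔ (¬(¬S → P) ⊕ U).

Q ↔ R = T ↔ T = T
¬S = ¬F = T
¬S → P = T → F = F
¬(¬S → P) = ¬F = T
¬(¬S → P) ⊕ U = T ⊕ F = T
(Q ↔ R) ↔ (¬(¬S → P) ⊕ U) = T ↔ T = T
Thus S2 is true.

S3: Formalization: (¬U ∨ R) ↓ ((¬S → Q) → ¬P)

¬U = ¬F = T
¬U ∨ R = T ∨ T = T
¬S = ¬F = T
¬S → Q = T → T = T
¬P = ¬F = T
(¬S → Q) → ¬P = T → T = T
(¬U ∨ R) ↓ ((¬S → Q) → ¬P) = T ↓ T = F
So S3 is false.

Count: 1.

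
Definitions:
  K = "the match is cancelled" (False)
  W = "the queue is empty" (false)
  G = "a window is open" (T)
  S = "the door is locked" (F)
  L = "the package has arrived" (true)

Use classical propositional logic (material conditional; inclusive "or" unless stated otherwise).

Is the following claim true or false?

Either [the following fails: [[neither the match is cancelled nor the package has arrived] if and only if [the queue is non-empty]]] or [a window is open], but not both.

Values: K=False, L=True, W=False, G=True.
This is not ((K nor L) iff not W) xor G.

K nor L = False nor True = False
not W = not False = True
(K nor L) iff not W = False iff True = False
not ((K nor L) iff not W) = not False = True
not ((K nor L) iff not W) xor G = True xor True = False

False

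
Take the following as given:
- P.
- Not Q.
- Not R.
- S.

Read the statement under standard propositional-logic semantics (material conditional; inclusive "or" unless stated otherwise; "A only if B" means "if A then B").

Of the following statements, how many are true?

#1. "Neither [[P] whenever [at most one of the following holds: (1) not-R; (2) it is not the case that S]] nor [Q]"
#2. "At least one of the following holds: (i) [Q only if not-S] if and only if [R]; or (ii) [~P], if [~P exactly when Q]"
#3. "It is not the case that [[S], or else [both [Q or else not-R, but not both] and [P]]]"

#1: Parsed as ((not R nand not S) -> P) nor Q

not R = not False = True
not S = not True = False
not R nand not S = True nand False = True
(not R nand not S) -> P = True -> True = True
((not R nand not S) -> P) nor Q = True nor False = False
Thus #1 is false.

#2: Formalization: ((Q -> not S) iff R) or ((not P iff Q) -> not P)

not S = not True = False
Q -> not S = False -> False = True
(Q -> not S) iff R = True iff False = False
not P = not True = False
not P iff Q = False iff False = True
not P = not True = False
(not P iff Q) -> not P = True -> False = False
((Q -> not S) iff R) or ((not P iff Q) -> not P) = False or False = False
Hence #2 is false.

#3: Parsed as not (S or ((Q xor not R) and P))

not R = not False = True
Q xor not R = False xor True = True
(Q xor not R) and P = True and True = True
S or ((Q xor not R) and P) = True or True = True
not (S or ((Q xor not R) and P)) = not True = False
Hence #3 is false.

True statements: 0 (none).

0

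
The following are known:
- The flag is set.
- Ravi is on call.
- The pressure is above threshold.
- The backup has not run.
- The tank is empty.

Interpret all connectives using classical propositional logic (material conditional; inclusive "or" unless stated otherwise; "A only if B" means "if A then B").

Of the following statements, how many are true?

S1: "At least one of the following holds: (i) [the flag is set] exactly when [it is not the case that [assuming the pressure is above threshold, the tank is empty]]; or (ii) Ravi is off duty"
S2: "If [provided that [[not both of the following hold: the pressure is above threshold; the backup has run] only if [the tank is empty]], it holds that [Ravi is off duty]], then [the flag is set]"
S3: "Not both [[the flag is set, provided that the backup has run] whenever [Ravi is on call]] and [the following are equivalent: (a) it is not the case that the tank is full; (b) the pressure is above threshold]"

1

Let K = "the flag is set" (T), W = "the pressure is above threshold" (T), U = "the tank is full" (F), Q = "Ravi is on call" (T), M = "the backup has run" (F).

S1: This is (K ↔ ¬(W → ¬U)) ∨ ¬Q.

¬U = ¬F = T
W → ¬U = T → T = T
¬(W → ¬U) = ¬T = F
K ↔ ¬(W → ¬U) = T ↔ F = F
¬Q = ¬T = F
(K ↔ ¬(W → ¬U)) ∨ ¬Q = F ∨ F = F
So S1 is false.

S2: In symbols: (((W ↑ M) → ¬U) → ¬Q) → K

W ↑ M = T ↑ F = T
¬U = ¬F = T
(W ↑ M) → ¬U = T → T = T
¬Q = ¬T = F
((W ↑ M) → ¬U) → ¬Q = T → F = F
(((W ↑ M) → ¬U) → ¬Q) → K = F → T = T
So S2 is true.

S3: In symbols: (Q → (M → K)) ↑ (¬U ↔ W)

M → K = F → T = T
Q → (M → K) = T → T = T
¬U = ¬F = T
¬U ↔ W = T ↔ T = T
(Q → (M → K)) ↑ (¬U ↔ W) = T ↑ T = F
Thus S3 is false.

Count: 1.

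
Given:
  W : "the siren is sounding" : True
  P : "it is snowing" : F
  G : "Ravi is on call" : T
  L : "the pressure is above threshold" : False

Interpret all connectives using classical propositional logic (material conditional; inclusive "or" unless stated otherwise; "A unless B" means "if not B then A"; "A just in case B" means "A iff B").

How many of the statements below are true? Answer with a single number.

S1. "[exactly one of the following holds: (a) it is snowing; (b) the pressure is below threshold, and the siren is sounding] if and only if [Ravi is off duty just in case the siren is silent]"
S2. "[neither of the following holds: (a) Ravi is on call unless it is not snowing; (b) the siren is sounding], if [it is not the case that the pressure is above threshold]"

S1: This is (P xor (not L and W)) iff (not G iff not W).

not L = not False = True
not L and W = True and True = True
P xor (not L and W) = False xor True = True
not G = not True = False
not W = not True = False
not G iff not W = False iff False = True
(P xor (not L and W)) iff (not G iff not W) = True iff True = True
Thus S1 is true.

S2: Parsed as not L -> ((G or not P) nor W)

not L = not False = True
not P = not False = True
G or not P = True or True = True
(G or not P) nor W = True nor True = False
not L -> ((G or not P) nor W) = True -> False = False
So S2 is false.

True statements: 1.

1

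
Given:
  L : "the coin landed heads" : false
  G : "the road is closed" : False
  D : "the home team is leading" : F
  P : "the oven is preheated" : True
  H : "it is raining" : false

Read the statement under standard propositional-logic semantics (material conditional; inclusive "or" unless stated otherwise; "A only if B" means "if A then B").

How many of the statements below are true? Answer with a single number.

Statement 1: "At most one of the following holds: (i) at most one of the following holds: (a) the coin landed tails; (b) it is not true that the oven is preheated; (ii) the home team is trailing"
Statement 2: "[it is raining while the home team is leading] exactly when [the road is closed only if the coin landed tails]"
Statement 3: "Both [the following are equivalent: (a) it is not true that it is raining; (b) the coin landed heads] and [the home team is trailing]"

Statement 1: Parsed as (¬L ↑ ¬P) ↑ ¬D

¬L = ¬F = T
¬P = ¬T = F
¬L ↑ ¬P = T ↑ F = T
¬D = ¬F = T
(¬L ↑ ¬P) ↑ ¬D = T ↑ T = F
Hence Statement 1 is false.

Statement 2: Parsed as (H ∧ D) ↔ (G → ¬L)

H ∧ D = F ∧ F = F
¬L = ¬F = T
G → ¬L = F → T = T
(H ∧ D) ↔ (G → ¬L) = F ↔ T = F
Thus Statement 2 is false.

Statement 3: Formalization: (¬H ↔ L) ∧ ¬D

¬H = ¬F = T
¬H ↔ L = T ↔ F = F
¬D = ¬F = T
(¬H ↔ L) ∧ ¬D = F ∧ T = F
So Statement 3 is false.

Count: 0.

0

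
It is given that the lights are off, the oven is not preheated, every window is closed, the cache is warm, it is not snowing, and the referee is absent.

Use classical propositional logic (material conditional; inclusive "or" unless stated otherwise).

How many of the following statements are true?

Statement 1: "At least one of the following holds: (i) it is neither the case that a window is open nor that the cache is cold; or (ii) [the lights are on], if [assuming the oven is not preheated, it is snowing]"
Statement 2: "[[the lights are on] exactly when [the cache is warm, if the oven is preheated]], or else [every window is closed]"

2

Let R = "a window is open" (False), S = "the cache is warm" (True), Q = "the oven is preheated" (False), U = "it is snowing" (False), P = "the lights are on" (False).

Statement 1: In symbols: (R nor not S) or ((not Q -> U) -> P)

not S = not True = False
R nor not S = False nor False = True
not Q = not False = True
not Q -> U = True -> False = False
(not Q -> U) -> P = False -> False = True
(R nor not S) or ((not Q -> U) -> P) = True or True = True
So Statement 1 is true.

Statement 2: In symbols: (P iff (Q -> S)) or not R

Q -> S = False -> True = True
P iff (Q -> S) = False iff True = False
not R = not False = True
(P iff (Q -> S)) or not R = False or True = True
Hence Statement 2 is true.

True statements: 2 (Statement 1, Statement 2).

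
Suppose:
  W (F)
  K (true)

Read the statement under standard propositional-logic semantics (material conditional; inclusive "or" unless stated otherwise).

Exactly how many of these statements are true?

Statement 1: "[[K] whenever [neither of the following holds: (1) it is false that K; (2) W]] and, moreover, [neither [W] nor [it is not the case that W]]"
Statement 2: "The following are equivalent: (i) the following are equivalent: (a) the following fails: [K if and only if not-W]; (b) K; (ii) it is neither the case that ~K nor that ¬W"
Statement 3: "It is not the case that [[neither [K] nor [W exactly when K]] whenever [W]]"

1

Statement 1: Formalization: ((~K nor W) -> K) & (W nor ~W)

~K = ~T = F
~K nor W = F nor F = T
(~K nor W) -> K = T -> T = T
~W = ~F = T
W nor ~W = F nor T = F
((~K nor W) -> K) & (W nor ~W) = T & F = F
Hence Statement 1 is false.

Statement 2: Parsed as (~(K <-> ~W) <-> K) <-> (~K nor ~W)

~W = ~F = T
K <-> ~W = T <-> T = T
~(K <-> ~W) = ~T = F
~(K <-> ~W) <-> K = F <-> T = F
~K = ~T = F
~W = ~F = T
~K nor ~W = F nor T = F
(~(K <-> ~W) <-> K) <-> (~K nor ~W) = F <-> F = T
Thus Statement 2 is true.

Statement 3: This is ~(W -> (K nor (W <-> K))).

W <-> K = F <-> T = F
K nor (W <-> K) = T nor F = F
W -> (K nor (W <-> K)) = F -> F = T
~(W -> (K nor (W <-> K))) = ~T = F
Thus Statement 3 is false.

True statements: 1 (Statement 2).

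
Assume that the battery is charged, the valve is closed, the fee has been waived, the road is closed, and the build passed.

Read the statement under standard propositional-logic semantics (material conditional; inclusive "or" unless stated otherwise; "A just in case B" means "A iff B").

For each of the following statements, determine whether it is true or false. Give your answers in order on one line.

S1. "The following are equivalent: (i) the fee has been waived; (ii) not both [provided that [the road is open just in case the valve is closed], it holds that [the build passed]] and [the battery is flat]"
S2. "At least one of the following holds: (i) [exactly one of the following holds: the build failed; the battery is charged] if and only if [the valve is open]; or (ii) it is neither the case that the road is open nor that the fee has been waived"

S1 True; S2 False

Let R = "the fee has been waived" (True), S = "the road is closed" (True), Q = "the valve is open" (False), U = "the build passed" (True), P = "the battery is charged" (True).

S1: In symbols: R iff (((not S iff not Q) -> U) nand not P)

not S = not True = False
not Q = not False = True
not S iff not Q = False iff True = False
(not S iff not Q) -> U = False -> True = True
not P = not True = False
((not S iff not Q) -> U) nand not P = True nand False = True
R iff (((not S iff not Q) -> U) nand not P) = True iff True = True
Hence S1 is true.

S2: In symbols: ((not U xor P) iff Q) or (not S nor R)

not U = not True = False
not U xor P = False xor True = True
(not U xor P) iff Q = True iff False = False
not S = not True = False
not S nor R = False nor True = False
((not U xor P) iff Q) or (not S nor R) = False or False = False
Thus S2 is false.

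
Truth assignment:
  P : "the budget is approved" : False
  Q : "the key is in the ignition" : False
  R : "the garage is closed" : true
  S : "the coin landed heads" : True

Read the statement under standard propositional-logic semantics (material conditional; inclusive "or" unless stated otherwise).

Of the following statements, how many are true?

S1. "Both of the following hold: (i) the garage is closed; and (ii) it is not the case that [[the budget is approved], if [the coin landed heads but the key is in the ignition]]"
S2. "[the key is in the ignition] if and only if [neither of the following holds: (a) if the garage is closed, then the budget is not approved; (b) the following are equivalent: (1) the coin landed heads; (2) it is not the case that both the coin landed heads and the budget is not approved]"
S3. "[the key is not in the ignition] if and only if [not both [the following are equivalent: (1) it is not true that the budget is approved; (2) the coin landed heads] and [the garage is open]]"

S1: Parsed as R and not ((S and Q) -> P)

S and Q = True and False = False
(S and Q) -> P = False -> False = True
not ((S and Q) -> P) = not True = False
R and not ((S and Q) -> P) = True and False = False
Hence S1 is false.

S2: In symbols: Q iff ((R -> not P) nor (S iff (S nand not P)))

not P = not False = True
R -> not P = True -> True = True
not P = not False = True
S nand not P = True nand True = False
S iff (S nand not P) = True iff False = False
(R -> not P) nor (S iff (S nand not P)) = True nor False = False
Q iff ((R -> not P) nor (S iff (S nand not P))) = False iff False = True
Hence S2 is true.

S3: Parsed as not Q iff ((not P iff S) nand not R)

not Q = not False = True
not P = not False = True
not P iff S = True iff True = True
not R = not True = False
(not P iff S) nand not R = True nand False = True
not Q iff ((not P iff S) nand not R) = True iff True = True
Thus S3 is true.

2 of the 3 statements are true (S2, S3).

2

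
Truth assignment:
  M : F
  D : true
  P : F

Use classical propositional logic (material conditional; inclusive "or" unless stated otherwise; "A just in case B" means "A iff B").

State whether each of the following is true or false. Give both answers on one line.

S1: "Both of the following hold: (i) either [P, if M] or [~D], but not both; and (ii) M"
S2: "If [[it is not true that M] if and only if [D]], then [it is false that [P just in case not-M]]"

S1: Formalization: ((M -> P) xor ~D) & M

M -> P = F -> F = T
~D = ~T = F
(M -> P) xor ~D = T xor F = T
((M -> P) xor ~D) & M = T & F = F
Hence S1 is false.

S2: In symbols: (~M <-> D) -> ~(P <-> ~M)

~M = ~F = T
~M <-> D = T <-> T = T
~M = ~F = T
P <-> ~M = F <-> T = F
~(P <-> ~M) = ~F = T
(~M <-> D) -> ~(P <-> ~M) = T -> T = T
Hence S2 is true.

S1 False / S2 True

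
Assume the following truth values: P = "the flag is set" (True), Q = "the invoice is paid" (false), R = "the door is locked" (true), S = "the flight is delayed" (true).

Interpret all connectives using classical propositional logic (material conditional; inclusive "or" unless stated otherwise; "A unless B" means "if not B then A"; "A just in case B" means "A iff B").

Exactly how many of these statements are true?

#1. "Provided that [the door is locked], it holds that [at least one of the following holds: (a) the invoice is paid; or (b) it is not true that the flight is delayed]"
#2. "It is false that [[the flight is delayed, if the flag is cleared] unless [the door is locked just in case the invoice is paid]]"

0

#1: Formalization: R → (Q ∨ ¬S)

¬S = ¬T = F
Q ∨ ¬S = F ∨ F = F
R → (Q ∨ ¬S) = T → F = F
Thus #1 is false.

#2: This is ¬((¬P → S) ∨ (R ↔ Q)).

¬P = ¬T = F
¬P → S = F → T = T
R ↔ Q = T ↔ F = F
(¬P → S) ∨ (R ↔ Q) = T ∨ F = T
¬((¬P → S) ∨ (R ↔ Q)) = ¬T = F
Thus #2 is false.

0 of the 2 statements are true (none).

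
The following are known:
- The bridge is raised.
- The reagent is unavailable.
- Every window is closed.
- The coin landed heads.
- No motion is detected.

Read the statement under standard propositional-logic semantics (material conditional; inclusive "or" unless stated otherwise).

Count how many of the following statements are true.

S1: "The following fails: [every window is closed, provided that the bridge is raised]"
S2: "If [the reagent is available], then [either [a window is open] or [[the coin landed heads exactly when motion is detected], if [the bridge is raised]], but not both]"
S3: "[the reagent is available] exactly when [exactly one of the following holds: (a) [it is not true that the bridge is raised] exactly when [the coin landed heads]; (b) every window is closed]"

Let P = "the bridge is raised" (T), R = "a window is open" (F), Q = "the reagent is available" (F), S = "the coin landed heads" (T), U = "motion is detected" (F).

S1: Parsed as ¬(P → ¬R)

¬R = ¬F = T
P → ¬R = T → T = T
¬(P → ¬R) = ¬T = F
So S1 is false.

S2: Parsed as Q → (R ⊕ (P → (S ↔ U)))

S ↔ U = T ↔ F = F
P → (S ↔ U) = T → F = F
R ⊕ (P → (S ↔ U)) = F ⊕ F = F
Q → (R ⊕ (P → (S ↔ U))) = F → F = T
Hence S2 is true.

S3: This is Q ↔ ((¬P ↔ S) ⊕ ¬R).

¬P = ¬T = F
¬P ↔ S = F ↔ T = F
¬R = ¬F = T
(¬P ↔ S) ⊕ ¬R = F ⊕ T = T
Q ↔ ((¬P ↔ S) ⊕ ¬R) = F ↔ T = F
So S3 is false.

Count: 1.

1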